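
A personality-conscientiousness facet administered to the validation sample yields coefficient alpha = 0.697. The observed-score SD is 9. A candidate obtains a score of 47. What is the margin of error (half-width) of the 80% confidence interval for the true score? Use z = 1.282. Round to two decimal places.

The standard error of measurement is 9.00000*√(1 − 0.69700) ≃ 9.00000*0.55045 ≃ 4.95409.
Half-width = 1.282*4.95409 ≃ 6.35114

6.35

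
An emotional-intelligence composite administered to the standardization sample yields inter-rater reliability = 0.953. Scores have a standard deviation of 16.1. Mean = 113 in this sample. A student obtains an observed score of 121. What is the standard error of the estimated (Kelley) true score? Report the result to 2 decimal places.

SE_est = 16.1000·√[r(1 − r)] ≈ 3.4074

3.41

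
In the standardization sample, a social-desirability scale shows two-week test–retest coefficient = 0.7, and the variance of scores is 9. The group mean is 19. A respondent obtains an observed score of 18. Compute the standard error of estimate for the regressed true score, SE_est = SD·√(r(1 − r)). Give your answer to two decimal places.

1.37

σ = 9^(1/2) = 3.0000
SE_est = SD × √(r(1 − r)) = 3.0000 × √0.2100 ≈ 3.0000 × 0.4583 ≈ 1.3748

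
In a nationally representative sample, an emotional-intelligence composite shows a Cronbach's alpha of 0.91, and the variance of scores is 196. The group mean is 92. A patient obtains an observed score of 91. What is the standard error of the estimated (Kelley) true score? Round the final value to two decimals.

4.01

σ = 196^(1/2) = 14.0000
SE_est = SD · √(r(1 − r)) = 14.0000 · √0.0819 ≈ 14.0000 · 0.2862 ≈ 4.0065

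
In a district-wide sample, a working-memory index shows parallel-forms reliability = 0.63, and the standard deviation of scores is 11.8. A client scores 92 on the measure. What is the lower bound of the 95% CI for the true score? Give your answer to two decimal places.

SEM = 11.8000 * √(1 − 0.6300) = 11.8000 * √0.3700 ≃ 11.8000 * 0.6083 ≃ 7.1777
Half-width = 1.96*7.1777 ≃ 14.0682
Lower limit = 92 − 14.0682 ≃ 77.9318

77.93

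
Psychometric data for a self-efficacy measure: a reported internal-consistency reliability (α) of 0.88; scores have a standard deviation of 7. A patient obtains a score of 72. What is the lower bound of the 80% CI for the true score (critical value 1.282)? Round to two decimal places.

SEM = 7.0000*√(1 − 0.8800) ≈ 2.4249
Margin = 1.282 * 2.4249 ≈ 3.1087
Lower bound: 72 − 3.1087 = 68.8913

68.89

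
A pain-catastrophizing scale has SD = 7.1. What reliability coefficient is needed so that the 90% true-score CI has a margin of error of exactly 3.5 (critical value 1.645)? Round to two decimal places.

Required SEM = 3.5 / 1.645 ≃ 2.128
r = 1 − (SEM / SD)² = 1 − (2.128 / 7.1)² ≃ 1 − 0.090 ≃ 0.910

0.91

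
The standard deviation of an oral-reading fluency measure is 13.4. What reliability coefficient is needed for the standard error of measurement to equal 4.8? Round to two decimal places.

r = 1 − (SEM / SD)² = 1 − (4.800 / 13.4)² ≈ 1 − 0.128 ≈ 0.872

0.87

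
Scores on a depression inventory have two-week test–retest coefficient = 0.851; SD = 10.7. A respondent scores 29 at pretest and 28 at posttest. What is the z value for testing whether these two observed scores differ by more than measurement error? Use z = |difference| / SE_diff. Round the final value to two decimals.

0.17

SEM = 10.700 · √(1 − 0.851) = 10.700 · √0.149 ≈ 10.700 · 0.386 ≈ 4.130
SE_diff = SEM · √2 ≈ 4.130 · 1.414 ≈ 5.841
z = 1 / 5.841 ≈ 0.171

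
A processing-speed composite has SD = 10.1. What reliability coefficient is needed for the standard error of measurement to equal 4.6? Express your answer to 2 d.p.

0.79

r = 1 − (4.600/10.1)² ≈ 1 − 0.207 ≈ 0.793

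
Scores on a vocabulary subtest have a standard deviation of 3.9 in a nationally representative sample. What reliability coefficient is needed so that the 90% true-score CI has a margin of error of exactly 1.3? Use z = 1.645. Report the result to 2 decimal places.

0.96

SEM needed = half-width / z = 1.3/1.645 ≃ 0.790
r = 1 − (SEM / SD)² = 1 − (0.790 / 3.9)² ≃ 1 − 0.041 ≃ 0.959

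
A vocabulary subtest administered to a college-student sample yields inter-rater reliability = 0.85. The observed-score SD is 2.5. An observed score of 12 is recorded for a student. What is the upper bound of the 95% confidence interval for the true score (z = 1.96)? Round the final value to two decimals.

13.90

SEM = 2.5000×√(1 − 0.8500) ≈ 0.9682
1.96 × SEM ≈ 1.8978
Upper limit = 12 + 1.8978 ≈ 13.8978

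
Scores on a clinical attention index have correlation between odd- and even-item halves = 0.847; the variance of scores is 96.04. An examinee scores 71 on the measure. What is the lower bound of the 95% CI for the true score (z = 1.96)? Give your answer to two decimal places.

65.47

SD = √96.04 ≃ 9.80000
r_full = 2·0.847 / (1 + 0.847) ≃ 0.91716
SEM = 9.80000 × √(1 − 0.91716) = 9.80000 × √0.08284 ≃ 9.80000 × 0.28781 ≃ 2.82058
Half-width = 1.96×2.82058 ≃ 5.52834
Lower bound: 71 − 5.52834 = 65.47166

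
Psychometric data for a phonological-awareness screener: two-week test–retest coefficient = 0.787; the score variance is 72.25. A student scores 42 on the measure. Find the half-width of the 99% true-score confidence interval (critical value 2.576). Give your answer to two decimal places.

SD = √72.25 = 8.5000
SEM = 8.5000 × √(1 − 0.7870) = 8.5000 × √0.2130 ≈ 8.5000 × 0.4615 ≈ 3.9229
2.576 × SEM ≈ 10.1054

10.11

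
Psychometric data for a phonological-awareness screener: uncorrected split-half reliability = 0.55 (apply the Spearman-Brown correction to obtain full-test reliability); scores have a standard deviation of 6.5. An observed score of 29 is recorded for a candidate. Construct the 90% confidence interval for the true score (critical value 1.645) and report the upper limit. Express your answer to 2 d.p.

Full-length reliability (Spearman-Brown) = 2(0.55)/(1+0.55) ≃ 0.7097
The standard error of measurement is 6.5000×√(1 − 0.7097) ≃ 6.5000×0.5388 ≃ 3.5023.
1.645 × SEM ≃ 5.7613
Upper limit = 29 + 5.7613 ≃ 34.7613

34.76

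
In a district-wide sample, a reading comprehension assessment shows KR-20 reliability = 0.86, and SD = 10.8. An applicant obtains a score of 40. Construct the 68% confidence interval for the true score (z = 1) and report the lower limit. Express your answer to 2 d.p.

SEM = 10.8000 · √(1 − 0.8600) = 10.8000 · √0.1400 ≈ 10.8000 · 0.3742 ≈ 4.0410
1 · SEM ≈ 4.0410
Lower bound: 40 − 4.0410 = 35.9590

35.96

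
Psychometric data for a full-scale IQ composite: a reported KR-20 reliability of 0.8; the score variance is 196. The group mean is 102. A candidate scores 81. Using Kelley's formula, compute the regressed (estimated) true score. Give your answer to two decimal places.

Estimated true score = 0.800×81 + (1 − 0.800)×102 ≈ 85.200

85.20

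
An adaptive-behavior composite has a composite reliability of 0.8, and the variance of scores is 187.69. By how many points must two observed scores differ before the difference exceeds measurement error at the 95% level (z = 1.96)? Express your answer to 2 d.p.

16.98

SD = √187.69 ≈ 13.7000
SEM = 13.7000 * √(1 − 0.8000) = 13.7000 * √0.2000 ≈ 13.7000 * 0.4472 ≈ 6.1268
SE_diff = SEM * √2 ≈ 6.1268 * 1.4142 ≈ 8.6646
Minimum reliable difference = 1.96 * SE_diff ≈ 1.96 * 8.6646 ≈ 16.9827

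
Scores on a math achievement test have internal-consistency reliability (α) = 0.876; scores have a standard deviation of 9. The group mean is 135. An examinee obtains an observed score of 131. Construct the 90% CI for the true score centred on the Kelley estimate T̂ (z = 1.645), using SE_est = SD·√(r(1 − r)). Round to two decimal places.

Estimated true score = 0.8760*131 + (1 − 0.8760)*135 ≃ 131.4960
SE_est = SD * √(r(1 − r)) = 9.0000 * √0.1086 ≃ 9.0000 * 0.3296 ≃ 2.9662
CI = 131.4960 ± 1.645 * 2.9662 → [126.6165, 136.3755]

[126.62, 136.38]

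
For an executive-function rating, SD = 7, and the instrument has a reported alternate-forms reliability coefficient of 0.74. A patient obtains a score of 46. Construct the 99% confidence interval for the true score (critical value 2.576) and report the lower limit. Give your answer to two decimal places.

36.81

SEM = 7.000 · √(1 − 0.740) = 7.000 · √0.260 ≈ 7.000 · 0.510 ≈ 3.569
2.576 · SEM ≈ 9.195
Lower bound: 46 − 9.195 = 36.805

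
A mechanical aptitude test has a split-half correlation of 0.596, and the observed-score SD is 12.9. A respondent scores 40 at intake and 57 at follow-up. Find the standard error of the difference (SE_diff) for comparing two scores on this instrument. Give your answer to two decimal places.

Spearman-Brown: r = 2(0.596) / (1 + 0.596) = 1.192 / 1.596 ≈ 0.747
SEM = 12.900*√(1 − 0.747) ≈ 6.490
SE_diff = √2 * SEM ≈ 9.179

9.18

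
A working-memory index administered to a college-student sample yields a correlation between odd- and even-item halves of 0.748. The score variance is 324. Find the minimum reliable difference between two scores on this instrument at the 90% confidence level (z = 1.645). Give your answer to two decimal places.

15.90

σ = 324^(1/2) = 18.000
r_full = 2·0.748 / (1 + 0.748) ≃ 0.856
SEM = 18.000 · √(1 − 0.856) = 18.000 · √0.144 ≃ 18.000 · 0.380 ≃ 6.834
Standard error of the difference = 6.834·√2 ≃ 9.665
Minimum reliable difference = 1.645 · SE_diff ≃ 1.645 · 9.665 ≃ 15.899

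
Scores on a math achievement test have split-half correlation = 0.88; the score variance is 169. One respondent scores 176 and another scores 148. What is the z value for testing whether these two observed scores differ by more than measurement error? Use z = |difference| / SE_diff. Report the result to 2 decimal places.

SD = √169 = 13.000
r_full = 2·0.88 / (1 + 0.88) ≈ 0.936
SEM = 13.000×√(1 − 0.936) ≈ 3.284
Standard error of the difference = 3.284·√2 ≈ 4.645
z = |176 − 148| / 4.645 = 28 / 4.645 ≈ 6.028

6.03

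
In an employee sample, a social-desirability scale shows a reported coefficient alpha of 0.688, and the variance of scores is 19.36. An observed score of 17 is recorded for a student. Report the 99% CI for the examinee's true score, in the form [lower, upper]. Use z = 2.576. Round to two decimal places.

σ = 19.36^(1/2) = 4.4000
The standard error of measurement is 4.4000*√(1 − 0.6880) ≈ 4.4000*0.5586 ≈ 2.4577.
2.576 * SEM ≈ 6.3311
CI = 17 ± 6.3311 → [10.6689, 23.3311]

[10.67, 23.33]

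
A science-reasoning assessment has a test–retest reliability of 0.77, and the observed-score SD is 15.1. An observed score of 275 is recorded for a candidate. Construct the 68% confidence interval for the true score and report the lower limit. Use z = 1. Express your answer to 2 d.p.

SEM = 15.10000 × √(1 − 0.77000) = 15.10000 × √0.23000 ≈ 15.10000 × 0.47958 ≈ 7.24171
1 × SEM ≈ 7.24171
Lower limit = 275 − 7.24171 ≈ 267.75829

267.76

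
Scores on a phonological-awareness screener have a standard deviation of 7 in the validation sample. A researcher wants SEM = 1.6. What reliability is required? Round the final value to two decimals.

0.95

r = 1 − (1.600/7)² ≈ 1 − 0.052 ≈ 0.948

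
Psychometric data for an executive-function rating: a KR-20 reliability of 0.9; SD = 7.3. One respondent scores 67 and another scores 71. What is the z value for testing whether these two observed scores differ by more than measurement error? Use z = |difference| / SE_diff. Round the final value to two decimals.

1.23

The standard error of measurement is 7.3000×√(1 − 0.9000) ≈ 7.3000×0.3162 ≈ 2.3085.
SE_diff = √2 × SEM ≈ 3.2647
z = 4 / 3.2647 ≈ 1.2252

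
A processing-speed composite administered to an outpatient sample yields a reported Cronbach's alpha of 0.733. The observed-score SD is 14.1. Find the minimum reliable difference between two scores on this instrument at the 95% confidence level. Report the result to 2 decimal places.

SEM = 14.100 × √(1 − 0.733) = 14.100 × √0.267 ≃ 14.100 × 0.517 ≃ 7.286
SE_diff = √2 × SEM ≃ 10.304
Smallest detectable difference = 1.96×10.304 ≃ 20.195

20.20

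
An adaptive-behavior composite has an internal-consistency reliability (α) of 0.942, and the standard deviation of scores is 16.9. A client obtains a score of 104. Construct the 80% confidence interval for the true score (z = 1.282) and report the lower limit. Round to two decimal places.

98.78

SEM = 16.9000 × √(1 − 0.9420) = 16.9000 × √0.0580 ≈ 16.9000 × 0.2408 ≈ 4.0701
Half-width = 1.282×4.0701 ≈ 5.2178
Lower limit = 104 − 5.2178 ≈ 98.7822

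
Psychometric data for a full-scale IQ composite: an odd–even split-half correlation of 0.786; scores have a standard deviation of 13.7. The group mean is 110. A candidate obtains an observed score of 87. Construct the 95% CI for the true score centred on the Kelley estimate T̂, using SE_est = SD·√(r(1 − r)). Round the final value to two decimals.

Spearman-Brown: r = 2(0.786) / (1 + 0.786) = 1.57200 / 1.78600 ≈ 0.88018
T̂ = r·X + (1 − r)·M = 0.88018*87 + 0.11982*110 ≈ 76.57559 + 13.18029 ≈ 89.75588
SE_est = 13.70000·√[r(1 − r)] ≈ 4.44910
95% CI: 89.75588 ± 8.72024 ≈ (81.03564, 98.47612)

[81.04, 98.48]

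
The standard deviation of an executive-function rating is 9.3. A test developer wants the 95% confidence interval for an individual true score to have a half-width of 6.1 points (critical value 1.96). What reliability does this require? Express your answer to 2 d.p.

Required SEM = 6.1 / 1.96 ≈ 3.1122
Required reliability = 1 − (SEM/SD)² = 1 − 0.1120 ≈ 0.8880

0.89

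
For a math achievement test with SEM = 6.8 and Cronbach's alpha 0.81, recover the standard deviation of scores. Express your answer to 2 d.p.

15.60

SD = 6.8 / √(1 − 0.81) ≈ 15.60027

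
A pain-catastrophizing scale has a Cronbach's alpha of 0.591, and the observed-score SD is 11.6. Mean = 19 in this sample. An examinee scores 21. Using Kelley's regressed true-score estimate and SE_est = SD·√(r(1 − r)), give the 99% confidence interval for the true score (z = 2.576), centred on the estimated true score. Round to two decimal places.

[5.49, 34.87]

T̂ = 0.5910(21) + 0.4090(19) ≃ 20.1820
SE_est = 11.6000·√[r(1 − r)] ≃ 5.7031
CI = 20.1820 ± 2.576 × 5.7031 → [5.4907, 34.8733]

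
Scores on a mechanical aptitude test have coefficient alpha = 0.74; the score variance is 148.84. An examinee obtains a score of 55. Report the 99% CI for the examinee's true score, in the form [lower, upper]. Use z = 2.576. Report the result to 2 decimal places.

σ = 148.84^(1/2) = 12.2000
SEM = 12.2000·√(1 − 0.7400) ≈ 6.2208
Margin = 2.576 · 6.2208 ≈ 16.0248
99% CI: 55 ± 16.0248 = [38.9752, 71.0248]

[38.98, 71.02]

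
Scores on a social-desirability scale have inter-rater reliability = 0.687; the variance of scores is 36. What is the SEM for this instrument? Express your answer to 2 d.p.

3.36

σ = 36^(1/2) = 6.0000
SEM = 6.0000×√(1 − 0.6870) ≃ 3.3568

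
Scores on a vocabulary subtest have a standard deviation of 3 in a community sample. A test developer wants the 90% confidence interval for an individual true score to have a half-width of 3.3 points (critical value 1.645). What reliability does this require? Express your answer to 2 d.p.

0.55

SEM needed = half-width / z = 3.3/1.645 ≈ 2.0061
r = 1 − (2.0061/3)² ≈ 1 − 0.4472 ≈ 0.5528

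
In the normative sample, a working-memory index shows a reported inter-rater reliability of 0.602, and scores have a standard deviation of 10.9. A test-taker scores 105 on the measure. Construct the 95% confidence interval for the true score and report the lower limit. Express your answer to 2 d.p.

91.52

SEM = 10.900 × √(1 − 0.602) = 10.900 × √0.398 ≈ 10.900 × 0.631 ≈ 6.877
Margin = 1.96 × 6.877 ≈ 13.478
Lower limit = 105 − 13.478 ≈ 91.522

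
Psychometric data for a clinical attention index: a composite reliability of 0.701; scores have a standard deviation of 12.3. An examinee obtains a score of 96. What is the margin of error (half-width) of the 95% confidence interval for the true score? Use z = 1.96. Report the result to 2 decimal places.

13.18

SEM = 12.3000 * √(1 − 0.7010) = 12.3000 * √0.2990 ≈ 12.3000 * 0.5468 ≈ 6.7257
1.96 * SEM ≈ 13.1825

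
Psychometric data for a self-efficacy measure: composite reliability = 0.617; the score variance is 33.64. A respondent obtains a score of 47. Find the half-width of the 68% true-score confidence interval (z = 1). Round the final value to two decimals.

SD = √33.64 ≈ 5.800
SEM = 5.800*√(1 − 0.617) ≈ 3.589
Margin = 1 * 3.589 ≈ 3.589

3.59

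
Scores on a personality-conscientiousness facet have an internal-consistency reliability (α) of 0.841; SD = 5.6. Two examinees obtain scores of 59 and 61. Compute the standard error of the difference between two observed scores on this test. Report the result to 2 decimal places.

3.16

SEM = 5.60000 × √(1 − 0.84100) = 5.60000 × √0.15900 ≈ 5.60000 × 0.39875 ≈ 2.23299
Standard error of the difference = 2.23299·√2 ≈ 3.15792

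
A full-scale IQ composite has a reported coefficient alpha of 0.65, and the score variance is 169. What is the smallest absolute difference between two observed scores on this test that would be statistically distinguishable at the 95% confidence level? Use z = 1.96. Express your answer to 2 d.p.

21.32

SD = √169 ≈ 13.000
The standard error of measurement is 13.000·√(1 − 0.650) ≈ 13.000·0.592 ≈ 7.691.
Standard error of the difference = 7.691·√2 ≈ 10.877
Smallest detectable difference = 1.96·10.877 ≈ 21.318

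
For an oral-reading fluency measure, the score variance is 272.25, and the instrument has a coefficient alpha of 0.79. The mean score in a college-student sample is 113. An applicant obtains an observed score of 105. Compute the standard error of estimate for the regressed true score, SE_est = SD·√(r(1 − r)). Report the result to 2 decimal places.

SD = √272.25 ≈ 16.5000
SE_est = 16.5000·√[r(1 − r)] ≈ 6.7206

6.72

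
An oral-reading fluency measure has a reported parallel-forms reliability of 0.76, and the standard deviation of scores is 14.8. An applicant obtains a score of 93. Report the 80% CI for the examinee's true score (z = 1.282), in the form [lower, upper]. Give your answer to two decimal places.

[83.70, 102.30]

SEM = 14.8000 · √(1 − 0.7600) = 14.8000 · √0.2400 ≈ 14.8000 · 0.4899 ≈ 7.2505
1.282 · SEM ≈ 9.2951
CI = 93 ± 9.2951 → [83.7049, 102.2951]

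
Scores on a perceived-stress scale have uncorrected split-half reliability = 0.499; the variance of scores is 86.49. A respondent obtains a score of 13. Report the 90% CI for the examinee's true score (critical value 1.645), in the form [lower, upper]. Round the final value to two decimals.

[4.16, 21.84]

σ = 86.49^(1/2) = 9.300
Spearman-Brown: r = 2(0.499) / (1 + 0.499) = 0.998 / 1.499 ≈ 0.666
The standard error of measurement is 9.300×√(1 − 0.666) ≈ 9.300×0.578 ≈ 5.377.
Half-width = 1.645×5.377 ≈ 8.844
Interval: (4.156, 21.844)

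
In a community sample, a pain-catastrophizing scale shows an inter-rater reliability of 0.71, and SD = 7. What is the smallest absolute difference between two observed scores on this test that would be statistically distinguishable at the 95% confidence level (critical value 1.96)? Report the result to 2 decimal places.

The standard error of measurement is 7.000·√(1 − 0.710) ≈ 7.000·0.539 ≈ 3.770.
SE_diff = √2 · SEM ≈ 5.331
Smallest detectable difference = 1.96·5.331 ≈ 10.449

10.45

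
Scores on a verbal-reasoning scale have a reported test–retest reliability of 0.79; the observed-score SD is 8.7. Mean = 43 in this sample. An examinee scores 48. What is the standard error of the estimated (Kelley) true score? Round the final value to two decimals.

SE_est = 8.70000·√[r(1 − r)] ≈ 3.54358

3.54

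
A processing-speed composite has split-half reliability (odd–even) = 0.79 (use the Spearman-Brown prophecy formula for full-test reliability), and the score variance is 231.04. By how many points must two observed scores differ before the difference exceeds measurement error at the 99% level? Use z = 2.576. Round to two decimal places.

18.97

SD = √231.04 ≈ 15.200
Spearman-Brown: r = 2(0.79) / (1 + 0.79) = 1.580 / 1.790 ≈ 0.883
The standard error of measurement is 15.200·√(1 − 0.883) ≈ 15.200·0.343 ≈ 5.206.
Standard error of the difference = 5.206·√2 ≈ 7.363
Minimum reliable difference = 2.576 · SE_diff ≈ 2.576 · 7.363 ≈ 18.967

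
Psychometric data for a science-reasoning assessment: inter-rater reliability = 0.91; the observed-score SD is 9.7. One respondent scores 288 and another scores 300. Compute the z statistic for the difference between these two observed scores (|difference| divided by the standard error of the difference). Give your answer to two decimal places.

2.92

The standard error of measurement is 9.700·√(1 − 0.910) ≈ 9.700·0.300 ≈ 2.910.
SE_diff = √2 · SEM ≈ 4.115
z = 12 / 4.115 ≈ 2.916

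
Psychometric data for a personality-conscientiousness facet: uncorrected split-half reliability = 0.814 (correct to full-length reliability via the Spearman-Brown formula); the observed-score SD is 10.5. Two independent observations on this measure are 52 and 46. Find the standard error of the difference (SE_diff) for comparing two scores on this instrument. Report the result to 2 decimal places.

r_full = 2·0.814 / (1 + 0.814) ≃ 0.8975
SEM = 10.5000*√(1 − 0.8975) ≃ 3.3622
Standard error of the difference = 3.3622·√2 ≃ 4.7549

4.75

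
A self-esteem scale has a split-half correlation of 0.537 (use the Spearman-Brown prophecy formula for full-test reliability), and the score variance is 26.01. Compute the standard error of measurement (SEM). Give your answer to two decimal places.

2.80

SD = √26.01 = 5.10000
Spearman-Brown: r = 2(0.537) / (1 + 0.537) = 1.07400 / 1.53700 ≈ 0.69876
The standard error of measurement is 5.10000·√(1 − 0.69876) ≈ 5.10000·0.54885 ≈ 2.79913.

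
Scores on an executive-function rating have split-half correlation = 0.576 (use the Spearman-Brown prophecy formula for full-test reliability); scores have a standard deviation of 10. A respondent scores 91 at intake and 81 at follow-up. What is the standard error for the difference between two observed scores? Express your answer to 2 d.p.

Full-length reliability (Spearman-Brown) = 2(0.576)/(1+0.576) ≃ 0.731
SEM = 10.000×√(1 − 0.731) ≃ 5.187
SE_diff = SEM × √2 ≃ 5.187 × 1.414 ≃ 7.335

7.34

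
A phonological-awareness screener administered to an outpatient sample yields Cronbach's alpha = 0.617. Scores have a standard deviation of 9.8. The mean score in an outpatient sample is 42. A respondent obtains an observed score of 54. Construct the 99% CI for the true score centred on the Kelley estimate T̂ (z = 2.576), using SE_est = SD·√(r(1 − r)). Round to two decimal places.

[37.13, 61.68]

T̂ = r·X + (1 − r)·M = 0.617·54 + 0.383·42 = 33.318 + 16.086 ≈ 49.404
SE_est = SD · √(r(1 − r)) = 9.800 · √0.236 ≈ 9.800 · 0.486 ≈ 4.764
CI = 49.404 ± 2.576 · 4.764 → [37.132, 61.676]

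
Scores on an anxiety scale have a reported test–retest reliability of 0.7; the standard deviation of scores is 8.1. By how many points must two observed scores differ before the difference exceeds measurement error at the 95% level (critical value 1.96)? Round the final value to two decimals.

12.30

SEM = 8.1000 × √(1 − 0.7000) = 8.1000 × √0.3000 ≃ 8.1000 × 0.5477 ≃ 4.4366
Standard error of the difference = 4.4366·√2 ≃ 6.2742
Minimum reliable difference = 1.96 × SE_diff ≃ 1.96 × 6.2742 ≃ 12.2975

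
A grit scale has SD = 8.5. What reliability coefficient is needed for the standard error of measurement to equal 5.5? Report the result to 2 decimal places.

0.58

r = 1 − (SEM / SD)² = 1 − (5.500 / 8.5)² ≈ 1 − 0.419 ≈ 0.581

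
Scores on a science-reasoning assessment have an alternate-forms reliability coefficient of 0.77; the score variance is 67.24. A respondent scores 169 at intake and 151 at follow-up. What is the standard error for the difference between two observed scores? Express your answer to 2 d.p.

SD = √67.24 = 8.200
SEM = 8.200 * √(1 − 0.770) = 8.200 * √0.230 ≈ 8.200 * 0.480 ≈ 3.933
Standard error of the difference = 3.933·√2 ≈ 5.562

5.56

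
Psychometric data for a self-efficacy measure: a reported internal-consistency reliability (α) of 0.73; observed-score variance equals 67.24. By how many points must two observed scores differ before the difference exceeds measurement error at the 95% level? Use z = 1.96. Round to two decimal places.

11.81

SD = √67.24 = 8.2000
SEM = 8.2000 × √(1 − 0.7300) = 8.2000 × √0.2700 ≈ 8.2000 × 0.5196 ≈ 4.2608
SE_diff = SEM × √2 ≈ 4.2608 × 1.4142 ≈ 6.0257
Smallest detectable difference = 1.96×6.0257 ≈ 11.8105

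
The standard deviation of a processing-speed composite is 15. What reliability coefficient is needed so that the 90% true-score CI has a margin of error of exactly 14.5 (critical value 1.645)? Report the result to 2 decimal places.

Required SEM = 14.5 / 1.645 ≈ 8.8146
r = 1 − (8.8146/15)² ≈ 1 − 0.3453 ≈ 0.6547

0.65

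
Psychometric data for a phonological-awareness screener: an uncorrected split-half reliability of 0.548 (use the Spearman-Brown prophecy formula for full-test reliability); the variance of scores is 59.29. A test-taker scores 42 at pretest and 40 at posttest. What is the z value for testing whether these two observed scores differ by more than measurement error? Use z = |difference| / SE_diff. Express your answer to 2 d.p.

σ = 59.29^(1/2) = 7.7000
Spearman-Brown: r = 2(0.548) / (1 + 0.548) = 1.0960 / 1.5480 ≈ 0.7080
SEM = 7.7000 · √(1 − 0.7080) = 7.7000 · √0.2920 ≈ 7.7000 · 0.5404 ≈ 4.1608
Standard error of the difference = 4.1608·√2 ≈ 5.8842
z = 2 / 5.8842 ≈ 0.3399

0.34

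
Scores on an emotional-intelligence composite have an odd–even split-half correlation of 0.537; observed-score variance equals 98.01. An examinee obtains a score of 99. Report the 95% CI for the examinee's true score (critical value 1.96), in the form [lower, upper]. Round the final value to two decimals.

σ = 98.01^(1/2) = 9.900
r_full = 2·0.537 / (1 + 0.537) ≈ 0.699
SEM = 9.900 * √(1 − 0.699) = 9.900 * √0.301 ≈ 9.900 * 0.549 ≈ 5.434
Margin = 1.96 * 5.434 ≈ 10.650
95% CI: 99 ± 10.650 = [88.350, 109.650]

[88.35, 109.65]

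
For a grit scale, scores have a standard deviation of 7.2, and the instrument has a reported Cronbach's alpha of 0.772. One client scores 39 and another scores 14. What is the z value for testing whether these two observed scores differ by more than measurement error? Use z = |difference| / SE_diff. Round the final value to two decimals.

SEM = 7.2000×√(1 − 0.7720) ≈ 3.4380
SE_diff = √2 × SEM ≈ 4.8620
z = 25 / 4.8620 ≈ 5.1419

5.14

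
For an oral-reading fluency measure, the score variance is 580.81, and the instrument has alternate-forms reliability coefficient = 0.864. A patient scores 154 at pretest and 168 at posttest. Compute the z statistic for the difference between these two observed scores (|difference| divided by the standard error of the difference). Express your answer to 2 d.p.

σ = 580.81^(1/2) = 24.1000
SEM = 24.1000 · √(1 − 0.8640) = 24.1000 · √0.1360 ≃ 24.1000 · 0.3688 ≃ 8.8876
SE_diff = SEM · √2 ≃ 8.8876 · 1.4142 ≃ 12.5690
z = |154 − 168| / 12.5690 = 14 / 12.5690 ≃ 1.1138

1.11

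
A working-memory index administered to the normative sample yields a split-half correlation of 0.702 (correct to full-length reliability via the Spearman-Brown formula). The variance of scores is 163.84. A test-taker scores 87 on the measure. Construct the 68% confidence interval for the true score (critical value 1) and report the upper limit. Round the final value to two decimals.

σ = 163.84^(1/2) = 12.800
Spearman-Brown: r = 2(0.702) / (1 + 0.702) = 1.404 / 1.702 ≈ 0.825
The standard error of measurement is 12.800*√(1 − 0.825) ≈ 12.800*0.418 ≈ 5.356.
Half-width = 1*5.356 ≈ 5.356
Upper bound: 87 + 5.356 = 92.356

92.36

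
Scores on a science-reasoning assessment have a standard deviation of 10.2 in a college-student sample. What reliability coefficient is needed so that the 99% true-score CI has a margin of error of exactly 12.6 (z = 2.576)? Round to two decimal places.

SEM needed = half-width / z = 12.6/2.576 ≃ 4.891
Required reliability = 1 − (SEM/SD)² = 1 − 0.230 ≃ 0.770

0.77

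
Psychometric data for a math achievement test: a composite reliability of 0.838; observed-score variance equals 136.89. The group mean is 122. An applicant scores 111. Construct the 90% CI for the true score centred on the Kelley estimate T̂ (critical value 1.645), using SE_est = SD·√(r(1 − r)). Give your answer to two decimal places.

[105.69, 119.87]

σ = 136.89^(1/2) = 11.70000
T̂ = 0.83800(111) + 0.16200(122) ≈ 112.78200
SE_est = 11.70000·√(0.83800·0.16200) ≈ 4.31087
90% CI: 112.78200 ± 7.09139 ≈ (105.69061, 119.87339)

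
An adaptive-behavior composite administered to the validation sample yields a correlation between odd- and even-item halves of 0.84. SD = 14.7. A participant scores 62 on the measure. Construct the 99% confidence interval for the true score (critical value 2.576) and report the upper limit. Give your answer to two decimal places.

73.17

Spearman-Brown: r = 2(0.84) / (1 + 0.84) = 1.6800 / 1.8400 ≃ 0.9130
SEM = 14.7000 · √(1 − 0.9130) = 14.7000 · √0.0870 ≃ 14.7000 · 0.2949 ≃ 4.3348
Margin = 2.576 · 4.3348 ≃ 11.1664
Upper bound: 62 + 11.1664 = 73.1664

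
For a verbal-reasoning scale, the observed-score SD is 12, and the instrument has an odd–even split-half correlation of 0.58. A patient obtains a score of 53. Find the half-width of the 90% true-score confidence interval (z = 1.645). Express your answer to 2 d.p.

Full-length reliability (Spearman-Brown) = 2(0.58)/(1+0.58) ≈ 0.734
The standard error of measurement is 12.000·√(1 − 0.734) ≈ 12.000·0.516 ≈ 6.187.
Half-width = 1.645·6.187 ≈ 10.178

10.18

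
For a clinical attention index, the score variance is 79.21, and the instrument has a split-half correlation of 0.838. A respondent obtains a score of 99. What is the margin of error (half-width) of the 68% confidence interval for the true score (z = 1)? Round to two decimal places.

2.64

SD = √79.21 ≈ 8.900
Full-length reliability (Spearman-Brown) = 2(0.838)/(1+0.838) ≈ 0.912
SEM = 8.900×√(1 − 0.912) ≈ 2.642
1 × SEM ≈ 2.642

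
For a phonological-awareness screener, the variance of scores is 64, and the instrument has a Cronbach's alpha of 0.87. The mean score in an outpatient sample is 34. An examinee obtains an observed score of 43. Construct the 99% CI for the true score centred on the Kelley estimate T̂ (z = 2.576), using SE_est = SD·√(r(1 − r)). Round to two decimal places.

[34.90, 48.76]

SD = √64 = 8.0000
T̂ = 0.8700(43) + 0.1300(34) ≈ 41.8300
SE_est = SD * √(r(1 − r)) = 8.0000 * √0.1131 ≈ 8.0000 * 0.3363 ≈ 2.6904
CI = 41.8300 ± 2.576 * 2.6904 → [34.8995, 48.7605]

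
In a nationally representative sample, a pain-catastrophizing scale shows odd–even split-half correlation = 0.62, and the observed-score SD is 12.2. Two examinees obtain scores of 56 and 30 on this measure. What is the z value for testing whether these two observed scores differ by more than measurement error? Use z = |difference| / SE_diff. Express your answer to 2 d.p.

3.11

Spearman-Brown: r = 2(0.62) / (1 + 0.62) = 1.2400 / 1.6200 ≈ 0.7654
The standard error of measurement is 12.2000×√(1 − 0.7654) ≈ 12.2000×0.4843 ≈ 5.9087.
SE_diff = SEM × √2 ≈ 5.9087 × 1.4142 ≈ 8.3562
z = 26 / 8.3562 ≈ 3.1115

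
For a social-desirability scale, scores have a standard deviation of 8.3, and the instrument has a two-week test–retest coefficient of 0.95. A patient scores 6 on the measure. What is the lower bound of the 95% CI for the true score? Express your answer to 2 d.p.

2.36

The standard error of measurement is 8.300·√(1 − 0.950) ≈ 8.300·0.224 ≈ 1.856.
1.96 · SEM ≈ 3.638
Lower limit = 6 − 3.638 ≈ 2.362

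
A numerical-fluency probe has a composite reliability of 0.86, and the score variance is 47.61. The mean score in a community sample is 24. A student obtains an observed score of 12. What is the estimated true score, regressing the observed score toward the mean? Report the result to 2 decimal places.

T̂ = r·X + (1 − r)·M = 0.8600×12 + 0.1400×24 = 10.3200 + 3.3600 ≈ 13.6800

13.68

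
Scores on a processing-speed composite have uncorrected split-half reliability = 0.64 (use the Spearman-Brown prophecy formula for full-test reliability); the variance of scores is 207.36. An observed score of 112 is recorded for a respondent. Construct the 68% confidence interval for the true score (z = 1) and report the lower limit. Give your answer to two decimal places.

σ = 207.36^(1/2) = 14.4000
Full-length reliability (Spearman-Brown) = 2(0.64)/(1+0.64) ≈ 0.7805
SEM = 14.4000·√(1 − 0.7805) ≈ 6.7467
Margin = 1 · 6.7467 ≈ 6.7467
Lower limit = 112 − 6.7467 ≈ 105.2533

105.25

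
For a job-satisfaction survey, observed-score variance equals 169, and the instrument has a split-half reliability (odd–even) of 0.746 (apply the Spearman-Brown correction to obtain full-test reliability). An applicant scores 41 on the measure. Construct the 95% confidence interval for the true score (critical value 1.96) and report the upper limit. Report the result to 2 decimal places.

SD = √169 = 13.000
Spearman-Brown: r = 2(0.746) / (1 + 0.746) = 1.492 / 1.746 ≈ 0.855
SEM = 13.000×√(1 − 0.855) ≈ 4.958
Margin = 1.96 × 4.958 ≈ 9.718
Upper bound: 41 + 9.718 = 50.718

50.72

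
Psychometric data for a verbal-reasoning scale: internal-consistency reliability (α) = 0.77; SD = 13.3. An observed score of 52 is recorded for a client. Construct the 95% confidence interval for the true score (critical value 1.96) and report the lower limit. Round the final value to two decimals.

SEM = 13.3000*√(1 − 0.7700) ≃ 6.3785
1.96 * SEM ≃ 12.5018
Lower limit = 52 − 12.5018 ≃ 39.4982

39.50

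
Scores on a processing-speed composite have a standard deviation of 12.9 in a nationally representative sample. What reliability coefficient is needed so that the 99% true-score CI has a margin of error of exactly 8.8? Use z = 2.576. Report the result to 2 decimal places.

Required SEM = 8.8 / 2.576 ≈ 3.4161
Required reliability = 1 − (SEM/SD)² = 1 − 0.0701 ≈ 0.9299

0.93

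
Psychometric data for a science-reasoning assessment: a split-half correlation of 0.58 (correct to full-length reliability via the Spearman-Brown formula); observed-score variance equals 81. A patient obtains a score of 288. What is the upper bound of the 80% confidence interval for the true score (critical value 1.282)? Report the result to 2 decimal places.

293.95

σ = 81^(1/2) = 9.000
Full-length reliability (Spearman-Brown) = 2(0.58)/(1+0.58) ≃ 0.734
SEM = 9.000 * √(1 − 0.734) = 9.000 * √0.266 ≃ 9.000 * 0.516 ≃ 4.640
Margin = 1.282 * 4.640 ≃ 5.949
Upper bound: 288 + 5.949 = 293.949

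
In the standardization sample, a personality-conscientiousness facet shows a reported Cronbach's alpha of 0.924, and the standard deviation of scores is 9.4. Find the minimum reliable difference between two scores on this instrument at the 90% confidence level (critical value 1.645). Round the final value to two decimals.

SEM = 9.4000 * √(1 − 0.9240) = 9.4000 * √0.0760 ≃ 9.4000 * 0.2757 ≃ 2.5914
Standard error of the difference = 2.5914·√2 ≃ 3.6648
Smallest detectable difference = 1.645*3.6648 ≃ 6.0286

6.03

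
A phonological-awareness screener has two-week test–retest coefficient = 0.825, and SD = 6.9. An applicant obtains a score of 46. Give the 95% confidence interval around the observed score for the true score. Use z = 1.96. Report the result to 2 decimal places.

[40.34, 51.66]

SEM = 6.900×√(1 − 0.825) ≈ 2.886
1.96 × SEM ≈ 5.657
95% CI: 46 ± 5.657 = [40.343, 51.657]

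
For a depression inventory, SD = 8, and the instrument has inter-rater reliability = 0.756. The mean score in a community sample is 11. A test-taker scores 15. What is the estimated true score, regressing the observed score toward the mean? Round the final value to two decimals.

14.02

T̂ = 0.7560(15) + 0.2440(11) ≈ 14.0240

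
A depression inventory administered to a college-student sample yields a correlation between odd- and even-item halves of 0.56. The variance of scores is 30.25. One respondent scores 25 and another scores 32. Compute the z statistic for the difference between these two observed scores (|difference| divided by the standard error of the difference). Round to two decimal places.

1.69

σ = 30.25^(1/2) = 5.5000
Spearman-Brown: r = 2(0.56) / (1 + 0.56) = 1.1200 / 1.5600 ≈ 0.7179
The standard error of measurement is 5.5000*√(1 − 0.7179) ≈ 5.5000*0.5311 ≈ 2.9210.
Standard error of the difference = 2.9210·√2 ≈ 4.1309
z = 7 / 4.1309 ≈ 1.6946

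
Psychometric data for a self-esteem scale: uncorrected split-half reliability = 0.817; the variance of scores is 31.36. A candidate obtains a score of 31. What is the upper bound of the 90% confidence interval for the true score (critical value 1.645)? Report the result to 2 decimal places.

33.92

SD = √31.36 ≈ 5.6000
Spearman-Brown: r = 2(0.817) / (1 + 0.817) = 1.6340 / 1.8170 ≈ 0.8993
SEM = 5.6000 × √(1 − 0.8993) = 5.6000 × √0.1007 ≈ 5.6000 × 0.3174 ≈ 1.7772
Half-width = 1.645×1.7772 ≈ 2.9235
Upper bound: 31 + 2.9235 = 33.9235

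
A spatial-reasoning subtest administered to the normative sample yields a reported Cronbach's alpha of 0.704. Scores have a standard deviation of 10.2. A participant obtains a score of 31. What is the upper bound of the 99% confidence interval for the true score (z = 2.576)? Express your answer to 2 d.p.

45.30

SEM = 10.2000 · √(1 − 0.7040) = 10.2000 · √0.2960 ≃ 10.2000 · 0.5441 ≃ 5.5494
Half-width = 2.576·5.5494 ≃ 14.2953
Upper bound: 31 + 14.2953 = 45.2953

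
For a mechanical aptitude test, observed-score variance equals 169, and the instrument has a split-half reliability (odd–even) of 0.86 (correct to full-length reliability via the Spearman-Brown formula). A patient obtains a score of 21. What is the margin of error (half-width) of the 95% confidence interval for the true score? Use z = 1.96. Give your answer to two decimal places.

6.99

σ = 169^(1/2) = 13.000
r_full = 2·0.86 / (1 + 0.86) ≈ 0.925
SEM = 13.000·√(1 − 0.925) ≈ 3.567
1.96 · SEM ≈ 6.990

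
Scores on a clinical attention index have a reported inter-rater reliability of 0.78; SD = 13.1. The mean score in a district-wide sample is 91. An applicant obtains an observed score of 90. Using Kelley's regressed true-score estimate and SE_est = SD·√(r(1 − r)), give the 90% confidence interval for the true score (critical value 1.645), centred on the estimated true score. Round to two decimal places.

[81.29, 99.15]

T̂ = 0.7800(90) + 0.2200(91) ≈ 90.2200
SE_est = 13.1000*√(0.7800*0.2200) ≈ 5.4266
CI = 90.2200 ± 1.645 * 5.4266 → [81.2932, 99.1468]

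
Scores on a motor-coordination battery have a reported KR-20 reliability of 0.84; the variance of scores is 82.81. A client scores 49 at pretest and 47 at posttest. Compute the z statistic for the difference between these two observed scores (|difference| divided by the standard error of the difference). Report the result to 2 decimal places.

0.39

σ = 82.81^(1/2) = 9.10000
SEM = 9.10000 · √(1 − 0.84000) = 9.10000 · √0.16000 ≈ 9.10000 · 0.40000 ≈ 3.64000
Standard error of the difference = 3.64000·√2 ≈ 5.14774
z = |49 − 47| / 5.14774 = 2 / 5.14774 ≈ 0.38852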